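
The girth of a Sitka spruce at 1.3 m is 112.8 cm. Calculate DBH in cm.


Formula: DBH = C / pi
DBH = 112.8 / pi
pi = 3.14159...
DBH = 35.9 cm

35.9


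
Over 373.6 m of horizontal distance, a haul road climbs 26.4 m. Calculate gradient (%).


Formula: Gradient = rise / run * 100
Gradient = 26.4 / 373.6 * 100 = 7.1%

7.1


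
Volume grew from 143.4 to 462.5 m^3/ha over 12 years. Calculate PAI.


Formula: PAI = (V_T2 - V_T1) / (T2 - T1)
Volume increment = 462.5 - 143.4 = 319.1 m^3/ha
PAI = 319.1 / 12 = 26.59 m^3/ha/year

26.59


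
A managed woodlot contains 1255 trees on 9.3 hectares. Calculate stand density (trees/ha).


Formula: Stand Density = N_trees / Area_ha
Density = 1255 trees / 9.3 ha
Density = 135 trees/ha

135


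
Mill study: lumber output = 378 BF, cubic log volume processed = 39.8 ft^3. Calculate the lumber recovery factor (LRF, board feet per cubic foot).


Formula: LRF = Lumber Output (BF) / Log Input (ft^3)
LRF = 378 BF / 39.8 ft^3
LRF = 9.5 BF/ft^3

9.5


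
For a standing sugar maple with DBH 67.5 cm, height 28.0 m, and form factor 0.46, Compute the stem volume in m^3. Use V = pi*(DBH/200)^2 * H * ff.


Formula: V = pi * (DBH/200)^2 * H * ff
Radius = DBH/200 = 67.5/200 = 0.3375 m
Radius^2 = 0.3375^2 = 0.11390625 m^2
V = pi * 0.11390625 * 28.0 * 0.46
V = 4.609 m^3

4.609


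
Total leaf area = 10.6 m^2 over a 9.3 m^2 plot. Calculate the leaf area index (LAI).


Formula: LAI = total leaf area / ground area  (dimensionless)
LAI = 10.6 m^2 / 9.3 m^2
LAI = 1.14

1.14


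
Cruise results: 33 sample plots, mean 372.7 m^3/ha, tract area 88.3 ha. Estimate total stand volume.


Formula: Total Volume = Mean Volume per ha * Total Area
Total Volume = 372.7 m^3/ha * 88.3 ha
Total Volume = 32909 m^3

32909


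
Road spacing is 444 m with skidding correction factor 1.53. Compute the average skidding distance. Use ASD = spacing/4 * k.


Formula: ASD = (spacing / 4) * correction
Uncorrected distance = spacing / 4 = 444 / 4 = 111 m
ASD = 111 * 1.53 = 170 m

170


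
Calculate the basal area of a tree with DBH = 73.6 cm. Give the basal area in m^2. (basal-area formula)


Formula: BA = pi * (DBH/2)^2 / 10000  (cm^2 to m^2)
Radius = DBH/2 = 73.6/2 = 36.8 cm
BA = pi * 36.8^2 / 10000
   = 4254.4704 cm^2 / 10000
   = 0.4254 m^2

0.4254


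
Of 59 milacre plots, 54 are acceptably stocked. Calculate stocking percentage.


Formula: Stocking % = stocked plots / total plots * 100
Stocking = 54 / 59 * 100
Stocking = 0.9153 * 100 = 91.5%

91.5


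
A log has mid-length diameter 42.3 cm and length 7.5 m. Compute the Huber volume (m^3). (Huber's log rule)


Huber: V = Am * L,  Am = pi*(Dm/200)^2
Am = pi*(42.3/200)^2 = 0.140531 m^2
V = 0.140531*7.5 = 1.054 m^3

1.054


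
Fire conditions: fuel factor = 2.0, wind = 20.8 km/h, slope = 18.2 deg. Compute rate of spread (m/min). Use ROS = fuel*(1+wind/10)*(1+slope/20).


Formula: ROS = fuel * (1 + wind/10) * (1 + slope/20)
Wind factor = 1 + 20.8/10 = 3.08
Slope factor = 1 + 18.2/20 = 1.91
ROS = 2.0 * 3.08 * 1.91 = 11.77 m/min

11.77


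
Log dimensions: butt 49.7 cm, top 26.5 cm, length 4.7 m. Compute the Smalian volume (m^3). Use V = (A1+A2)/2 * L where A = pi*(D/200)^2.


Smalian: V = (A1 + A2)/2 * L,  A = pi*(D/200)^2
A1 = pi*(49.7/200)^2 = 0.194 m^2
A2 = pi*(26.5/200)^2 = 0.055155 m^2
V = (0.194+0.055155)/2*4.7 = 0.5855 m^3

0.5855


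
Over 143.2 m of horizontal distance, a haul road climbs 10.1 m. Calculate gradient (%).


Formula: Gradient = rise / run * 100
Gradient = 10.1 / 143.2 * 100 = 7.1%

7.1


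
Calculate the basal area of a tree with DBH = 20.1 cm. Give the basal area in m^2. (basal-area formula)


Formula: BA = pi * (DBH/2)^2 / 10000  (cm^2 to m^2)
Radius = DBH/2 = 20.1/2 = 10.05 cm
BA = pi * 10.05^2 / 10000
   = 317.3087 cm^2 / 10000
   = 0.0317 m^2

0.0317


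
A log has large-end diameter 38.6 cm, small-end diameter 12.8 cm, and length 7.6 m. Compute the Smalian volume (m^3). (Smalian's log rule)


Smalian: V = (A1 + A2)/2 * L,  A = pi*(D/200)^2
A1 = pi*(38.6/200)^2 = 0.117021 m^2
A2 = pi*(12.8/200)^2 = 0.012868 m^2
V = (0.117021+0.012868)/2*7.6 = 0.4936 m^3

0.4936


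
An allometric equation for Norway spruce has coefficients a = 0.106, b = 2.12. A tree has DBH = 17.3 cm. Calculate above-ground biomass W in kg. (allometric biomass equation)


Formula: W = a * DBH^b  (allometric power law)
DBH^b = 17.3^2.12 = 421.3643
W = 0.106 * 421.3643 = 44.7 kg

44.7


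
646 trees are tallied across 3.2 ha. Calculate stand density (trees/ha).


Formula: Stand Density = N_trees / Area_ha
Density = 646 trees / 3.2 ha
Density = 202 trees/ha

202


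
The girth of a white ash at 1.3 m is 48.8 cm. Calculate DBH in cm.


Formula: DBH = C / pi
DBH = 48.8 / pi
pi = 3.14159...
DBH = 15.5 cm

15.5


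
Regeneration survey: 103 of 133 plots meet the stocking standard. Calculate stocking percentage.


Formula: Stocking % = stocked plots / total plots * 100
Stocking = 103 / 133 * 100
Stocking = 0.7744 * 100 = 77.4%

77.4


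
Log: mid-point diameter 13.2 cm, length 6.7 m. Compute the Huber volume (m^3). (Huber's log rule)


Huber: V = Am * L,  Am = pi*(Dm/200)^2
Am = pi*(13.2/200)^2 = 0.013685 m^2
V = 0.013685*6.7 = 0.0917 m^3

0.0917


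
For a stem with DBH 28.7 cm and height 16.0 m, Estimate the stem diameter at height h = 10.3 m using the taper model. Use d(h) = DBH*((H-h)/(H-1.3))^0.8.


Taper: d(h) = DBH * ((H - h) / (H - 1.3))^0.8
Numerator = H - h = 16.0 - 10.3 = 5.7 m
Denominator = H - 1.3 = 16.0 - 1.3 = 14.7 m
Ratio = 5.7 / 14.7 = 0.38776
d = 28.7 * 0.38776^0.8 = 13.5 cm

13.5


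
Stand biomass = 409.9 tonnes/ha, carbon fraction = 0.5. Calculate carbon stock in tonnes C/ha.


Formula: Carbon Stock = Biomass * Carbon Fraction
C = 409.9 t/ha * 0.5
C = 205.0 t C/ha

205.0


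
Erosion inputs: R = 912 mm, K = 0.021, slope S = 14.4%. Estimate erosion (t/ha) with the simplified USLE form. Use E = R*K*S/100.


Formula: E = R * K * S / 100  (simplified USLE)
R * K = 912 * 0.021 = 19.152
E = 19.152 * 14.4 / 100 = 2.76 t/ha

2.76


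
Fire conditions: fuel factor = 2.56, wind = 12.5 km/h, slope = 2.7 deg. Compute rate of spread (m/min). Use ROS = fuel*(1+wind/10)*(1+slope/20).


Formula: ROS = fuel * (1 + wind/10) * (1 + slope/20)
Wind factor = 1 + 12.5/10 = 2.25
Slope factor = 1 + 2.7/20 = 1.135
ROS = 2.56 * 2.25 * 1.135 = 6.54 m/min

6.54


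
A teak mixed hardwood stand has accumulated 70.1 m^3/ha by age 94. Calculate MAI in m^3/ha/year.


Formula: MAI = Total Volume / Stand Age
MAI = 70.1 m^3/ha / 94 years
MAI = 0.75 m^3/ha/year

0.75


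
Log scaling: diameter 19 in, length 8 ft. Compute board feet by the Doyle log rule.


Doyle: BF = (D - 4)^2 * L / 16
Adjusted diameter = 19 - 4 = 15 in
(D-4)^2 = 15^2 = 225
BF = 225 * 8 / 16 = 113 BF

113


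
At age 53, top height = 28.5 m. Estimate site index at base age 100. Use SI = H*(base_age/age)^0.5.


Formula: SI = H_dom * (base_age / age)^0.5
Age ratio = 100 / 53 = 1.88679
sqrt(age_ratio) = 1.37361
SI = 28.5 * 1.37361 = 39.1 m

39.1


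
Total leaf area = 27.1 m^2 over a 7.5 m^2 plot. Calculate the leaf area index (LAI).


Formula: LAI = total leaf area / ground area  (dimensionless)
LAI = 27.1 m^2 / 7.5 m^2
LAI = 3.61

3.61


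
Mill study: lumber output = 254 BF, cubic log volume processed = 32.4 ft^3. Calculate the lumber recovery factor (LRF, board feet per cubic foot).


Formula: LRF = Lumber Output (BF) / Log Input (ft^3)
LRF = 254 BF / 32.4 ft^3
LRF = 7.84 BF/ft^3

7.84


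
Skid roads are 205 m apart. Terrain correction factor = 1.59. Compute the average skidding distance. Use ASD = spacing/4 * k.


Formula: ASD = (spacing / 4) * correction
Uncorrected distance = spacing / 4 = 205 / 4 = 51.25 m
ASD = 51.25 * 1.59 = 81 m

81


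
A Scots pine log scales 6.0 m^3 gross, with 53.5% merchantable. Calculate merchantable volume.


Formula: MV = V_total * (merchantable_pct / 100)
Merchantable fraction = 53.5% / 100 = 0.535
MV = 6.0 m^3 * 0.535 = 3.21 m^3

3.21


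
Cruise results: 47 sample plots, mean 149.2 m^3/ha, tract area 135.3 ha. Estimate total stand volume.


Formula: Total Volume = Mean Volume per ha * Total Area
Total Volume = 149.2 m^3/ha * 135.3 ha
Total Volume = 20187 m^3

20187


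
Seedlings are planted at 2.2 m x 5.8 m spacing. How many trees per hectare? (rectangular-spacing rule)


Formula: TPH = 10000 m^2/ha / (spacing_x * spacing_y)
Area per tree = 2.2 m * 5.8 m = 12.76 m^2
TPH = 10000 / 12.76 = 784 trees/ha

784


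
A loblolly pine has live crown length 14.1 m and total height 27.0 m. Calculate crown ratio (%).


Formula: Crown Ratio = (Crown Length / Total Height) * 100
CR = (14.1 m / 27.0 m) * 100
CR = 0.5222 * 100 = 52.2%

52.2


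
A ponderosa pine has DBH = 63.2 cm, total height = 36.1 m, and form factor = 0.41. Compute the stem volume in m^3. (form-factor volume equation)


Formula: V = pi * (DBH/200)^2 * H * ff
Radius = DBH/200 = 63.2/200 = 0.316 m
Radius^2 = 0.316^2 = 0.099856 m^2
V = pi * 0.099856 * 36.1 * 0.41
V = 4.643 m^3

4.643


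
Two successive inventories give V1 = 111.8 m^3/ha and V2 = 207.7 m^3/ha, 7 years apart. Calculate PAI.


Formula: PAI = (V_T2 - V_T1) / (T2 - T1)
Volume increment = 207.7 - 111.8 = 95.9 m^3/ha
PAI = 95.9 / 7 = 13.7 m^3/ha/year

13.7


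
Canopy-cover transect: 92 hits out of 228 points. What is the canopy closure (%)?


Formula: Canopy closure = covered points / total points * 100
Closure = 92 / 228 * 100
Closure = 0.4035 * 100 = 40.4%

40.4


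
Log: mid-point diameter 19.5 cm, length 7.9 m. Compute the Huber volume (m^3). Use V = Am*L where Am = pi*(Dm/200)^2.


Huber: V = Am * L,  Am = pi*(Dm/200)^2
Am = pi*(19.5/200)^2 = 0.029865 m^2
V = 0.029865*7.9 = 0.2359 m^3

0.2359


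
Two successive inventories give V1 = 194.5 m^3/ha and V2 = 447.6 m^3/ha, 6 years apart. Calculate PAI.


Formula: PAI = (V_T2 - V_T1) / (T2 - T1)
Volume increment = 447.6 - 194.5 = 253.1 m^3/ha
PAI = 253.1 / 6 = 42.18 m^3/ha/year

42.18


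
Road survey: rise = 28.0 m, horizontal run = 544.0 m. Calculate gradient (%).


Formula: Gradient = rise / run * 100
Gradient = 28.0 / 544.0 * 100 = 5.1%

5.1


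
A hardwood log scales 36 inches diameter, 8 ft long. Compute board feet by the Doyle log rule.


Doyle: BF = (D - 4)^2 * L / 16
Adjusted diameter = 36 - 4 = 32 in
(D-4)^2 = 32^2 = 1024
BF = 1024 * 8 / 16 = 512 BF

512


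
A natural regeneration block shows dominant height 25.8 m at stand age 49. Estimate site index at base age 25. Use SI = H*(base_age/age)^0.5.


Formula: SI = H_dom * (base_age / age)^0.5
Age ratio = 25 / 49 = 0.5102
sqrt(age_ratio) = 0.71429
SI = 25.8 * 0.71429 = 18.4 m

18.4


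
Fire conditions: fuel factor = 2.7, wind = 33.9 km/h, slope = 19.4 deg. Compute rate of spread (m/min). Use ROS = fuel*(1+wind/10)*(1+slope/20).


Formula: ROS = fuel * (1 + wind/10) * (1 + slope/20)
Wind factor = 1 + 33.9/10 = 4.39
Slope factor = 1 + 19.4/20 = 1.97
ROS = 2.7 * 4.39 * 1.97 = 23.35 m/min

23.35


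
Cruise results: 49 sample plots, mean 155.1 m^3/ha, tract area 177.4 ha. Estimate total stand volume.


Formula: Total Volume = Mean Volume per ha * Total Area
Total Volume = 155.1 m^3/ha * 177.4 ha
Total Volume = 27515 m^3

27515


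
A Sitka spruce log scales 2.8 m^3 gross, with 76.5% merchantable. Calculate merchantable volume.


Formula: MV = V_total * (merchantable_pct / 100)
Merchantable fraction = 76.5% / 100 = 0.765
MV = 2.8 m^3 * 0.765 = 2.142 m^3

2.142


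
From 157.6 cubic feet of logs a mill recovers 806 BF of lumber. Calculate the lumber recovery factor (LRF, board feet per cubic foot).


Formula: LRF = Lumber Output (BF) / Log Input (ft^3)
LRF = 806 BF / 157.6 ft^3
LRF = 5.11 BF/ft^3

5.11


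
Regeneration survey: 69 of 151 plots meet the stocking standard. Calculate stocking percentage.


Formula: Stocking % = stocked plots / total plots * 100
Stocking = 69 / 151 * 100
Stocking = 0.457 * 100 = 45.7%

45.7


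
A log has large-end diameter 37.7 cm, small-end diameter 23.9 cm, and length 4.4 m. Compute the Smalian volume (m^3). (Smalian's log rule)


Smalian: V = (A1 + A2)/2 * L,  A = pi*(D/200)^2
A1 = pi*(37.7/200)^2 = 0.111628 m^2
A2 = pi*(23.9/200)^2 = 0.044863 m^2
V = (0.111628+0.044863)/2*4.4 = 0.3443 m^3

0.3443


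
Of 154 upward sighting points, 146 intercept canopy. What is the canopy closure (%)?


Formula: Canopy closure = covered points / total points * 100
Closure = 146 / 154 * 100
Closure = 0.9481 * 100 = 94.8%

94.8


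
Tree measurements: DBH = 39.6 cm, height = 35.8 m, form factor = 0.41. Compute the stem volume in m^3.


Formula: V = pi * (DBH/200)^2 * H * ff
Radius = DBH/200 = 39.6/200 = 0.198 m
Radius^2 = 0.198^2 = 0.039204 m^2
V = pi * 0.039204 * 35.8 * 0.41
V = 1.808 m^3

1.808


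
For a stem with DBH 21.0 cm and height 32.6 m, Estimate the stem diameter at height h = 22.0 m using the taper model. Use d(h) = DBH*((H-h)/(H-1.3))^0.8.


Taper: d(h) = DBH * ((H - h) / (H - 1.3))^0.8
Numerator = H - h = 32.6 - 22.0 = 10.6 m
Denominator = H - 1.3 = 32.6 - 1.3 = 31.3 m
Ratio = 10.6 / 31.3 = 0.33866
d = 21.0 * 0.33866^0.8 = 8.8 cm

8.8


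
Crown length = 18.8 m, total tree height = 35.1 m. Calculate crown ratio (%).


Formula: Crown Ratio = (Crown Length / Total Height) * 100
CR = (18.8 m / 35.1 m) * 100
CR = 0.5356 * 100 = 53.6%

53.6


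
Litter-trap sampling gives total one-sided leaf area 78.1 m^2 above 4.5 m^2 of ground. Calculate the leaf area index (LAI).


Formula: LAI = total leaf area / ground area  (dimensionless)
LAI = 78.1 m^2 / 4.5 m^2
LAI = 17.36

17.36


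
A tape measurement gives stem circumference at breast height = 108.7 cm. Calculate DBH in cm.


Formula: DBH = C / pi
DBH = 108.7 / pi
pi = 3.14159...
DBH = 34.6 cm

34.6


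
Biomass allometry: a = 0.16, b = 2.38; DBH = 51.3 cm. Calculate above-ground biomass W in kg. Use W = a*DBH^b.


Formula: W = a * DBH^b  (allometric power law)
DBH^b = 51.3^2.38 = 11751.1218
W = 0.16 * 11751.1218 = 1880.2 kg

1880.2


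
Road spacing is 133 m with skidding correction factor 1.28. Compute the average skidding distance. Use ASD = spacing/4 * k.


Formula: ASD = (spacing / 4) * correction
Uncorrected distance = spacing / 4 = 133 / 4 = 33.25 m
ASD = 33.25 * 1.28 = 43 m

43


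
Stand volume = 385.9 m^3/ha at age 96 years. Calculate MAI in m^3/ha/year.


Formula: MAI = Total Volume / Stand Age
MAI = 385.9 m^3/ha / 96 years
MAI = 4.02 m^3/ha/year

4.02


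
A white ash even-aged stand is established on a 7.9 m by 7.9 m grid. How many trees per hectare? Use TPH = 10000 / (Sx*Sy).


Formula: TPH = 10000 m^2/ha / (spacing_x * spacing_y)
Area per tree = 7.9 m * 7.9 m = 62.41 m^2
TPH = 10000 / 62.41 = 160 trees/ha

160


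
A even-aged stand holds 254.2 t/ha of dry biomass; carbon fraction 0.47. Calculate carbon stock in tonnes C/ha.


Formula: Carbon Stock = Biomass * Carbon Fraction
C = 254.2 t/ha * 0.47
C = 119.5 t C/ha

119.5


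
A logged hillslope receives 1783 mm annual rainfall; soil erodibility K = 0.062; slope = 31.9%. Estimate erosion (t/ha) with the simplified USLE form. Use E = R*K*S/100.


Formula: E = R * K * S / 100  (simplified USLE)
R * K = 1783 * 0.062 = 110.546
E = 110.546 * 31.9 / 100 = 35.26 t/ha

35.26


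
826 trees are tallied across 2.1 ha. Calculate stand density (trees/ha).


Formula: Stand Density = N_trees / Area_ha
Density = 826 trees / 2.1 ha
Density = 393 trees/ha

393


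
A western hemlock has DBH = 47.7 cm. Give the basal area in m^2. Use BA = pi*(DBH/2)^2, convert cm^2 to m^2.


Formula: BA = pi * (DBH/2)^2 / 10000  (cm^2 to m^2)
Radius = DBH/2 = 47.7/2 = 23.85 cm
BA = pi * 23.85^2 / 10000
   = 1787.0086 cm^2 / 10000
   = 0.1787 m^2

0.1787


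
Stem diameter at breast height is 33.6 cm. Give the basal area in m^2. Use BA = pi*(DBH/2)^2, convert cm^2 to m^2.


Formula: BA = pi * (DBH/2)^2 / 10000  (cm^2 to m^2)
Radius = DBH/2 = 33.6/2 = 16.8 cm
BA = pi * 16.8^2 / 10000
   = 886.6831 cm^2 / 10000
   = 0.0887 m^2

0.0887


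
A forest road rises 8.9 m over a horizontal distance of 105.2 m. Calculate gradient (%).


Formula: Gradient = rise / run * 100
Gradient = 8.9 / 105.2 * 100 = 8.5%

8.5


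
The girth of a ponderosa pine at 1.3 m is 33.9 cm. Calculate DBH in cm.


Formula: DBH = C / pi
DBH = 33.9 / pi
pi = 3.14159...
DBH = 10.8 cm

10.8


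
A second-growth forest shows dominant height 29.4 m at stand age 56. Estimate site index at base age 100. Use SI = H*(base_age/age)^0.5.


Formula: SI = H_dom * (base_age / age)^0.5
Age ratio = 100 / 56 = 1.78571
sqrt(age_ratio) = 1.33631
SI = 29.4 * 1.33631 = 39.3 m

39.3


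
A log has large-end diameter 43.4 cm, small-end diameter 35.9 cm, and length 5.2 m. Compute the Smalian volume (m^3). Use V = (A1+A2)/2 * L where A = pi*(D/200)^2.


Smalian: V = (A1 + A2)/2 * L,  A = pi*(D/200)^2
A1 = pi*(43.4/200)^2 = 0.147934 m^2
A2 = pi*(35.9/200)^2 = 0.101223 m^2
V = (0.147934+0.101223)/2*5.2 = 0.6478 m^3

0.6478


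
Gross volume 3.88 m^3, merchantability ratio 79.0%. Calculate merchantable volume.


Formula: MV = V_total * (merchantable_pct / 100)
Merchantable fraction = 79.0% / 100 = 0.79
MV = 3.88 m^3 * 0.79 = 3.065 m^3

3.065


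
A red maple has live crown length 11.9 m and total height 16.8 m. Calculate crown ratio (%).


Formula: Crown Ratio = (Crown Length / Total Height) * 100
CR = (11.9 m / 16.8 m) * 100
CR = 0.7083 * 100 = 70.8%

70.8


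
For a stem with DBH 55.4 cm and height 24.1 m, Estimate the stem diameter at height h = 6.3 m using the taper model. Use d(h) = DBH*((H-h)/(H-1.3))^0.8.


Taper: d(h) = DBH * ((H - h) / (H - 1.3))^0.8
Numerator = H - h = 24.1 - 6.3 = 17.8 m
Denominator = H - 1.3 = 24.1 - 1.3 = 22.8 m
Ratio = 17.8 / 22.8 = 0.7807
d = 55.4 * 0.7807^0.8 = 45.4 cm

45.4


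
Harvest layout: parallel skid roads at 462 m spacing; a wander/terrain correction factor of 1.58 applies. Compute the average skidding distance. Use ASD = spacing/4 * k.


Formula: ASD = (spacing / 4) * correction
Uncorrected distance = spacing / 4 = 462 / 4 = 115.5 m
ASD = 115.5 * 1.58 = 182 m

182


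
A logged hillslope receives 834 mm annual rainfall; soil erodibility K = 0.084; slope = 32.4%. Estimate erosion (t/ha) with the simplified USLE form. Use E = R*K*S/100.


Formula: E = R * K * S / 100  (simplified USLE)
R * K = 834 * 0.084 = 70.056
E = 70.056 * 32.4 / 100 = 22.7 t/ha

22.7


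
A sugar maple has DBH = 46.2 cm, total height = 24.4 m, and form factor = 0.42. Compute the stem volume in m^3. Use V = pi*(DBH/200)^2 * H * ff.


Formula: V = pi * (DBH/200)^2 * H * ff
Radius = DBH/200 = 46.2/200 = 0.231 m
Radius^2 = 0.231^2 = 0.053361 m^2
V = pi * 0.053361 * 24.4 * 0.42
V = 1.718 m^3

1.718


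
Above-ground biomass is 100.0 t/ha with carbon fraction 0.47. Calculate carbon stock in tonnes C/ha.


Formula: Carbon Stock = Biomass * Carbon Fraction
C = 100.0 t/ha * 0.47
C = 47.0 t C/ha

47.0


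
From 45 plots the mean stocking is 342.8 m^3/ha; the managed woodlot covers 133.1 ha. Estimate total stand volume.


Formula: Total Volume = Mean Volume per ha * Total Area
Total Volume = 342.8 m^3/ha * 133.1 ha
Total Volume = 45627 m^3

45627


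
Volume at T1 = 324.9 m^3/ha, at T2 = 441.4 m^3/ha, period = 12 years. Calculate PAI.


Formula: PAI = (V_T2 - V_T1) / (T2 - T1)
Volume increment = 441.4 - 324.9 = 116.5 m^3/ha
PAI = 116.5 / 12 = 9.71 m^3/ha/year

9.71


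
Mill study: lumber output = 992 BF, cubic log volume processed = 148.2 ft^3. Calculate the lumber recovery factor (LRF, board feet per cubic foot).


Formula: LRF = Lumber Output (BF) / Log Input (ft^3)
LRF = 992 BF / 148.2 ft^3
LRF = 6.69 BF/ft^3

6.69


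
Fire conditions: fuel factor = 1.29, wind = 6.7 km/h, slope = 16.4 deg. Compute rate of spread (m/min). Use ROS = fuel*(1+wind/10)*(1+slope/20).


Formula: ROS = fuel * (1 + wind/10) * (1 + slope/20)
Wind factor = 1 + 6.7/10 = 1.67
Slope factor = 1 + 16.4/20 = 1.82
ROS = 1.29 * 1.67 * 1.82 = 3.92 m/min

3.92


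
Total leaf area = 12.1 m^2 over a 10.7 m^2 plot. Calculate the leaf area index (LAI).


Formula: LAI = total leaf area / ground area  (dimensionless)
LAI = 12.1 m^2 / 10.7 m^2
LAI = 1.13

1.13


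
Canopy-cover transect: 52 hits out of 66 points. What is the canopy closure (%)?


Formula: Canopy closure = covered points / total points * 100
Closure = 52 / 66 * 100
Closure = 0.7879 * 100 = 78.8%

78.8


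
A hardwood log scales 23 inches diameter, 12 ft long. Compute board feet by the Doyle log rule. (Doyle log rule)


Doyle: BF = (D - 4)^2 * L / 16
Adjusted diameter = 23 - 4 = 19 in
(D-4)^2 = 19^2 = 361
BF = 361 * 12 / 16 = 271 BF

271


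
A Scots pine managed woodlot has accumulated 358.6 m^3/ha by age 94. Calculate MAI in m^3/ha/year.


Formula: MAI = Total Volume / Stand Age
MAI = 358.6 m^3/ha / 94 years
MAI = 3.81 m^3/ha/year

3.81


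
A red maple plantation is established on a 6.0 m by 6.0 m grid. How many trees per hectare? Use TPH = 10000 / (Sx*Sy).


Formula: TPH = 10000 m^2/ha / (spacing_x * spacing_y)
Area per tree = 6.0 m * 6.0 m = 36.0 m^2
TPH = 10000 / 36.0 = 278 trees/ha

278


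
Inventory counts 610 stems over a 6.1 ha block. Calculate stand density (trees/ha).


Formula: Stand Density = N_trees / Area_ha
Density = 610 trees / 6.1 ha
Density = 100 trees/ha

100


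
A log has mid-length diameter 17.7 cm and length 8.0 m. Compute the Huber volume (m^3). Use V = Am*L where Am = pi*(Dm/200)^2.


Huber: V = Am * L,  Am = pi*(Dm/200)^2
Am = pi*(17.7/200)^2 = 0.024606 m^2
V = 0.024606*8.0 = 0.1968 m^3

0.1968


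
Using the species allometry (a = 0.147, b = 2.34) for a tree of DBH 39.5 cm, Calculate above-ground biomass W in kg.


Formula: W = a * DBH^b  (allometric power law)
DBH^b = 39.5^2.34 = 5445.493
W = 0.147 * 5445.493 = 800.5 kg

800.5


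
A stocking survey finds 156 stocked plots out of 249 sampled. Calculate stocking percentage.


Formula: Stocking % = stocked plots / total plots * 100
Stocking = 156 / 249 * 100
Stocking = 0.6265 * 100 = 62.7%

62.7


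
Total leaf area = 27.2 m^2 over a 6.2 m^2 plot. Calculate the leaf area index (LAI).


Formula: LAI = total leaf area / ground area  (dimensionless)
LAI = 27.2 m^2 / 6.2 m^2
LAI = 4.39

4.39


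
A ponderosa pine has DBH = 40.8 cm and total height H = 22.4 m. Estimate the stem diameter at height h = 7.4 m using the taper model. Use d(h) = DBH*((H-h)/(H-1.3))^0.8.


Taper: d(h) = DBH * ((H - h) / (H - 1.3))^0.8
Numerator = H - h = 22.4 - 7.4 = 15.0 m
Denominator = H - 1.3 = 22.4 - 1.3 = 21.1 m
Ratio = 15.0 / 21.1 = 0.7109
d = 40.8 * 0.7109^0.8 = 31.1 cm

31.1


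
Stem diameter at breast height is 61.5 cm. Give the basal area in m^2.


Formula: BA = pi * (DBH/2)^2 / 10000  (cm^2 to m^2)
Radius = DBH/2 = 61.5/2 = 30.75 cm
BA = pi * 30.75^2 / 10000
   = 2970.5722 cm^2 / 10000
   = 0.2971 m^2

0.2971


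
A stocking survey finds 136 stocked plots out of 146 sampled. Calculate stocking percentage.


Formula: Stocking % = stocked plots / total plots * 100
Stocking = 136 / 146 * 100
Stocking = 0.9315 * 100 = 93.2%

93.2


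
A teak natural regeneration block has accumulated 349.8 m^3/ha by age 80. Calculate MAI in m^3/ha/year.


Formula: MAI = Total Volume / Stand Age
MAI = 349.8 m^3/ha / 80 years
MAI = 4.37 m^3/ha/year

4.37


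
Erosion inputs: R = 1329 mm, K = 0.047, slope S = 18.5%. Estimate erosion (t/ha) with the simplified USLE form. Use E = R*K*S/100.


Formula: E = R * K * S / 100  (simplified USLE)
R * K = 1329 * 0.047 = 62.463
E = 62.463 * 18.5 / 100 = 11.56 t/ha

11.56


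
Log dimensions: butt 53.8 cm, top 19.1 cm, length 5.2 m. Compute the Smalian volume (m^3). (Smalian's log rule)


Smalian: V = (A1 + A2)/2 * L,  A = pi*(D/200)^2
A1 = pi*(53.8/200)^2 = 0.227329 m^2
A2 = pi*(19.1/200)^2 = 0.028652 m^2
V = (0.227329+0.028652)/2*5.2 = 0.6656 m^3

0.6656


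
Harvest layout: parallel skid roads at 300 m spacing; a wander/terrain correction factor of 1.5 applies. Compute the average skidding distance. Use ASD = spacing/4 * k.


Formula: ASD = (spacing / 4) * correction
Uncorrected distance = spacing / 4 = 300 / 4 = 75 m
ASD = 75 * 1.5 = 113 m

113


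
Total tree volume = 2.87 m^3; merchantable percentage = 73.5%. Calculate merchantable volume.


Formula: MV = V_total * (merchantable_pct / 100)
Merchantable fraction = 73.5% / 100 = 0.735
MV = 2.87 m^3 * 0.735 = 2.109 m^3

2.109


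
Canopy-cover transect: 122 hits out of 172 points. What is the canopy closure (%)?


Formula: Canopy closure = covered points / total points * 100
Closure = 122 / 172 * 100
Closure = 0.7093 * 100 = 70.9%

70.9


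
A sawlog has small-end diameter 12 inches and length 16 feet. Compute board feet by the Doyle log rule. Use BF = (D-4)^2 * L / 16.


Doyle: BF = (D - 4)^2 * L / 16
Adjusted diameter = 12 - 4 = 8 in
(D-4)^2 = 8^2 = 64
BF = 64 * 16 / 16 = 64 BF

64


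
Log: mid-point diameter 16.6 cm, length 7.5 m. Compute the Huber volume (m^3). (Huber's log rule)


Huber: V = Am * L,  Am = pi*(Dm/200)^2
Am = pi*(16.6/200)^2 = 0.021642 m^2
V = 0.021642*7.5 = 0.1623 m^3

0.1623


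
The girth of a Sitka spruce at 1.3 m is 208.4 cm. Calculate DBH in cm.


Formula: DBH = C / pi
DBH = 208.4 / pi
pi = 3.14159...
DBH = 66.3 cm

66.3


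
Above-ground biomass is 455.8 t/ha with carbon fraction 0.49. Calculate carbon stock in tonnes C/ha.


Formula: Carbon Stock = Biomass * Carbon Fraction
C = 455.8 t/ha * 0.49
C = 223.3 t C/ha

223.3


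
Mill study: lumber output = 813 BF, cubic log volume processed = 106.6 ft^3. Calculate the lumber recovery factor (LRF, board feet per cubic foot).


Formula: LRF = Lumber Output (BF) / Log Input (ft^3)
LRF = 813 BF / 106.6 ft^3
LRF = 7.63 BF/ft^3

7.63


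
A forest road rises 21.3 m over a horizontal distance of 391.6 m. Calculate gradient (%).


Formula: Gradient = rise / run * 100
Gradient = 21.3 / 391.6 * 100 = 5.4%

5.4


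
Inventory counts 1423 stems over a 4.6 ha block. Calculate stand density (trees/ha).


Formula: Stand Density = N_trees / Area_ha
Density = 1423 trees / 4.6 ha
Density = 309 trees/ha

309


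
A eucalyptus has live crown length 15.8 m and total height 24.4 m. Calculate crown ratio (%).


Formula: Crown Ratio = (Crown Length / Total Height) * 100
CR = (15.8 m / 24.4 m) * 100
CR = 0.6475 * 100 = 64.8%

64.8


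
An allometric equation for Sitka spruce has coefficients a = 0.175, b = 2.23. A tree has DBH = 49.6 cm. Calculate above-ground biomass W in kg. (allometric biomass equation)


Formula: W = a * DBH^b  (allometric power law)
DBH^b = 49.6^2.23 = 6038.4314
W = 0.175 * 6038.4314 = 1056.7 kg

1056.7


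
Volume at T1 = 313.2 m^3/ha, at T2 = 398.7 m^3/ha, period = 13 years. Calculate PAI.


Formula: PAI = (V_T2 - V_T1) / (T2 - T1)
Volume increment = 398.7 - 313.2 = 85.5 m^3/ha
PAI = 85.5 / 13 = 6.58 m^3/ha/year

6.58


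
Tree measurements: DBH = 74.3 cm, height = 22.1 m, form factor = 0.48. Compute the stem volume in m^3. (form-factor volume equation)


Formula: V = pi * (DBH/200)^2 * H * ff
Radius = DBH/200 = 74.3/200 = 0.3715 m
Radius^2 = 0.3715^2 = 0.13801225 m^2
V = pi * 0.13801225 * 22.1 * 0.48
V = 4.599 m^3

4.599


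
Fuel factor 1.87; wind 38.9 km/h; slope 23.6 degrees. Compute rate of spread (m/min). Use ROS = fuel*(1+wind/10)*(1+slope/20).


Formula: ROS = fuel * (1 + wind/10) * (1 + slope/20)
Wind factor = 1 + 38.9/10 = 4.89
Slope factor = 1 + 23.6/20 = 2.18
ROS = 1.87 * 4.89 * 2.18 = 19.93 m/min

19.93


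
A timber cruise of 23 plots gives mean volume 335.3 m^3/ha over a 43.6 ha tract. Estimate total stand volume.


Formula: Total Volume = Mean Volume per ha * Total Area
Total Volume = 335.3 m^3/ha * 43.6 ha
Total Volume = 14619 m^3

14619


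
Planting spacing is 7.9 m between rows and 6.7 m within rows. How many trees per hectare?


Formula: TPH = 10000 m^2/ha / (spacing_x * spacing_y)
Area per tree = 7.9 m * 6.7 m = 52.93 m^2
TPH = 10000 / 52.93 = 189 trees/ha

189


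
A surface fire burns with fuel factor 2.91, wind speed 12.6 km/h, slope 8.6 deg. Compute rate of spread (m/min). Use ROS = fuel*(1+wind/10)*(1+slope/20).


Formula: ROS = fuel * (1 + wind/10) * (1 + slope/20)
Wind factor = 1 + 12.6/10 = 2.26
Slope factor = 1 + 8.6/20 = 1.43
ROS = 2.91 * 2.26 * 1.43 = 9.4 m/min

9.4


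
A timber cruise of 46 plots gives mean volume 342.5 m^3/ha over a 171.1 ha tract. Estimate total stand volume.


Formula: Total Volume = Mean Volume per ha * Total Area
Total Volume = 342.5 m^3/ha * 171.1 ha
Total Volume = 58602 m^3

58602


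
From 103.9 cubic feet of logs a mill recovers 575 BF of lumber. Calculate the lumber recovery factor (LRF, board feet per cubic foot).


Formula: LRF = Lumber Output (BF) / Log Input (ft^3)
LRF = 575 BF / 103.9 ft^3
LRF = 5.53 BF/ft^3

5.53


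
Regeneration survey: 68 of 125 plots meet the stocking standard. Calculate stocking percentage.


Formula: Stocking % = stocked plots / total plots * 100
Stocking = 68 / 125 * 100
Stocking = 0.544 * 100 = 54.4%

54.4


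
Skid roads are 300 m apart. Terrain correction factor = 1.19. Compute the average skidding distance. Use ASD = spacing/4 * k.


Formula: ASD = (spacing / 4) * correction
Uncorrected distance = spacing / 4 = 300 / 4 = 75 m
ASD = 75 * 1.19 = 89 m

89


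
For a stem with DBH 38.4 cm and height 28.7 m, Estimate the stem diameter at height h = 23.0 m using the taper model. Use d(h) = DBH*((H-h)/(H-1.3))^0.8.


Taper: d(h) = DBH * ((H - h) / (H - 1.3))^0.8
Numerator = H - h = 28.7 - 23.0 = 5.7 m
Denominator = H - 1.3 = 28.7 - 1.3 = 27.4 m
Ratio = 5.7 / 27.4 = 0.20803
d = 38.4 * 0.20803^0.8 = 10.9 cm

10.9


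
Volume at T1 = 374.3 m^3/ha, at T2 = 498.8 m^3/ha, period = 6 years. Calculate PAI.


Formula: PAI = (V_T2 - V_T1) / (T2 - T1)
Volume increment = 498.8 - 374.3 = 124.5 m^3/ha
PAI = 124.5 / 6 = 20.75 m^3/ha/year

20.75


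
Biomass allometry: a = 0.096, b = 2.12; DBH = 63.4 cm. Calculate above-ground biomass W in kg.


Formula: W = a * DBH^b  (allometric power law)
DBH^b = 63.4^2.12 = 6613.4675
W = 0.096 * 6613.4675 = 634.9 kg

634.9


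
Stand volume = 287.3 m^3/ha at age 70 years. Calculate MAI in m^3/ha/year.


Formula: MAI = Total Volume / Stand Age
MAI = 287.3 m^3/ha / 70 years
MAI = 4.1 m^3/ha/year

4.1


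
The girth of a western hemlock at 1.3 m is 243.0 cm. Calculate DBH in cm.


Formula: DBH = C / pi
DBH = 243.0 / pi
pi = 3.14159...
DBH = 77.3 cm

77.3


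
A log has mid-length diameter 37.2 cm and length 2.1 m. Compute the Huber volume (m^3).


Huber: V = Am * L,  Am = pi*(Dm/200)^2
Am = pi*(37.2/200)^2 = 0.108687 m^2
V = 0.108687*2.1 = 0.2282 m^3

0.2282


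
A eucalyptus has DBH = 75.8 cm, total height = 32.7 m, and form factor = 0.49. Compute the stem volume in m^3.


Formula: V = pi * (DBH/200)^2 * H * ff
Radius = DBH/200 = 75.8/200 = 0.379 m
Radius^2 = 0.379^2 = 0.143641 m^2
V = pi * 0.143641 * 32.7 * 0.49
V = 7.231 m^3

7.231


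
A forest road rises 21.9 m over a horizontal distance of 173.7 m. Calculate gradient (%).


Formula: Gradient = rise / run * 100
Gradient = 21.9 / 173.7 * 100 = 12.6%

12.6


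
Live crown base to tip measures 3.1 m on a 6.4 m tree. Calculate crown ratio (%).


Formula: Crown Ratio = (Crown Length / Total Height) * 100
CR = (3.1 m / 6.4 m) * 100
CR = 0.4844 * 100 = 48.4%

48.4


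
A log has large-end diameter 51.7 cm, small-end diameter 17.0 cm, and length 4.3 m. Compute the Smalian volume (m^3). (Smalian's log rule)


Smalian: V = (A1 + A2)/2 * L,  A = pi*(D/200)^2
A1 = pi*(51.7/200)^2 = 0.209928 m^2
A2 = pi*(17.0/200)^2 = 0.022698 m^2
V = (0.209928+0.022698)/2*4.3 = 0.5001 m^3

0.5001


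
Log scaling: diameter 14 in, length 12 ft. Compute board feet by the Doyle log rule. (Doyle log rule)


Doyle: BF = (D - 4)^2 * L / 16
Adjusted diameter = 14 - 4 = 10 in
(D-4)^2 = 10^2 = 100
BF = 100 * 12 / 16 = 75 BF

75


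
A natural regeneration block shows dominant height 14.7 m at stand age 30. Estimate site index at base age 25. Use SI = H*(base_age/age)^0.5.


Formula: SI = H_dom * (base_age / age)^0.5
Age ratio = 25 / 30 = 0.83333
sqrt(age_ratio) = 0.91287
SI = 14.7 * 0.91287 = 13.4 m

13.4


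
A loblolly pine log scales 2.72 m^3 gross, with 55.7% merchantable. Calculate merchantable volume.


Formula: MV = V_total * (merchantable_pct / 100)
Merchantable fraction = 55.7% / 100 = 0.557
MV = 2.72 m^3 * 0.557 = 1.515 m^3

1.515


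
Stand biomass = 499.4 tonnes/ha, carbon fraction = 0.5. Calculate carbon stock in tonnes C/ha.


Formula: Carbon Stock = Biomass * Carbon Fraction
C = 499.4 t/ha * 0.5
C = 249.7 t C/ha

249.7


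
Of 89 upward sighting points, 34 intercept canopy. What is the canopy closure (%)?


Formula: Canopy closure = covered points / total points * 100
Closure = 34 / 89 * 100
Closure = 0.382 * 100 = 38.2%

38.2


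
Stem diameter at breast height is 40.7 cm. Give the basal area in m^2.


Formula: BA = pi * (DBH/2)^2 / 10000  (cm^2 to m^2)
Radius = DBH/2 = 40.7/2 = 20.35 cm
BA = pi * 20.35^2 / 10000
   = 1301.0042 cm^2 / 10000
   = 0.1301 m^2

0.1301


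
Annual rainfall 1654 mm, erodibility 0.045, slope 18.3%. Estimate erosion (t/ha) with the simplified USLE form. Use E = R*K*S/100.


Formula: E = R * K * S / 100  (simplified USLE)
R * K = 1654 * 0.045 = 74.43
E = 74.43 * 18.3 / 100 = 13.62 t/ha

13.62


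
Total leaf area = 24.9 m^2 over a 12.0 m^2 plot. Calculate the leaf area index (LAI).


Formula: LAI = total leaf area / ground area  (dimensionless)
LAI = 24.9 m^2 / 12.0 m^2
LAI = 2.08

2.08


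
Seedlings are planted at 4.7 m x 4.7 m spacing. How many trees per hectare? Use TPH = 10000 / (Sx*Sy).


Formula: TPH = 10000 m^2/ha / (spacing_x * spacing_y)
Area per tree = 4.7 m * 4.7 m = 22.09 m^2
TPH = 10000 / 22.09 = 453 trees/ha

453


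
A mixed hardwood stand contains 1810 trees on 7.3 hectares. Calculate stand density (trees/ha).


Formula: Stand Density = N_trees / Area_ha
Density = 1810 trees / 7.3 ha
Density = 248 trees/ha

248


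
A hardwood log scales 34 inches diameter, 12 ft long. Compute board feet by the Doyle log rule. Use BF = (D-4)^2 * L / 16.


Doyle: BF = (D - 4)^2 * L / 16
Adjusted diameter = 34 - 4 = 30 in
(D-4)^2 = 30^2 = 900
BF = 900 * 12 / 16 = 675 BF

675


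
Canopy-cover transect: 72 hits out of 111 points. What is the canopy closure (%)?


Formula: Canopy closure = covered points / total points * 100
Closure = 72 / 111 * 100
Closure = 0.6486 * 100 = 64.9%

64.9


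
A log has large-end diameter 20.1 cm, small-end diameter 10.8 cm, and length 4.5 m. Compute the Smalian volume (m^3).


Smalian: V = (A1 + A2)/2 * L,  A = pi*(D/200)^2
A1 = pi*(20.1/200)^2 = 0.031731 m^2
A2 = pi*(10.8/200)^2 = 0.009161 m^2
V = (0.031731+0.009161)/2*4.5 = 0.092 m^3

0.092


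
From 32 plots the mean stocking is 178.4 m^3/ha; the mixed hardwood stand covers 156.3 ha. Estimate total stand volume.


Formula: Total Volume = Mean Volume per ha * Total Area
Total Volume = 178.4 m^3/ha * 156.3 ha
Total Volume = 27884 m^3

27884


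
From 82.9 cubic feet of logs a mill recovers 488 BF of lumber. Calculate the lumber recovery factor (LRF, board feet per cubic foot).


Formula: LRF = Lumber Output (BF) / Log Input (ft^3)
LRF = 488 BF / 82.9 ft^3
LRF = 5.89 BF/ft^3

5.89


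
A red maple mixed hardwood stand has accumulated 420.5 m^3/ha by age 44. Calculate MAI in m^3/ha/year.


Formula: MAI = Total Volume / Stand Age
MAI = 420.5 m^3/ha / 44 years
MAI = 9.56 m^3/ha/year

9.56


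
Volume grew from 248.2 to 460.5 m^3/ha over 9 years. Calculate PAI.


Formula: PAI = (V_T2 - V_T1) / (T2 - T1)
Volume increment = 460.5 - 248.2 = 212.3 m^3/ha
PAI = 212.3 / 9 = 23.59 m^3/ha/year

23.59


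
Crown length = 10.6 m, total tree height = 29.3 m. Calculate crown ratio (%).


Formula: Crown Ratio = (Crown Length / Total Height) * 100
CR = (10.6 m / 29.3 m) * 100
CR = 0.3618 * 100 = 36.2%

36.2


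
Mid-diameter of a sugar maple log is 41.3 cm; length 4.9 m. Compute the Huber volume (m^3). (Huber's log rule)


Huber: V = Am * L,  Am = pi*(Dm/200)^2
Am = pi*(41.3/200)^2 = 0.133965 m^2
V = 0.133965*4.9 = 0.6564 m^3

0.6564


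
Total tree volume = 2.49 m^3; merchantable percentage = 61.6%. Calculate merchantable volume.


Formula: MV = V_total * (merchantable_pct / 100)
Merchantable fraction = 61.6% / 100 = 0.616
MV = 2.49 m^3 * 0.616 = 1.534 m^3

1.534


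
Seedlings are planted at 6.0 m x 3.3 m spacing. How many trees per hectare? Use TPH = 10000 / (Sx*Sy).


Formula: TPH = 10000 m^2/ha / (spacing_x * spacing_y)
Area per tree = 6.0 m * 3.3 m = 19.8 m^2
TPH = 10000 / 19.8 = 505 trees/ha

505


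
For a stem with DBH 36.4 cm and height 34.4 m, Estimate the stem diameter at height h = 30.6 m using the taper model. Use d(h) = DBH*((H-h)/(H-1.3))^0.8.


Taper: d(h) = DBH * ((H - h) / (H - 1.3))^0.8
Numerator = H - h = 34.4 - 30.6 = 3.8 m
Denominator = H - 1.3 = 34.4 - 1.3 = 33.1 m
Ratio = 3.8 / 33.1 = 0.1148
d = 36.4 * 0.1148^0.8 = 6.4 cm

6.4


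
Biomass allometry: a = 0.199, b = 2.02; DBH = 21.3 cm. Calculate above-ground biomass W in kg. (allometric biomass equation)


Formula: W = a * DBH^b  (allometric power law)
DBH^b = 21.3^2.02 = 482.3106
W = 0.199 * 482.3106 = 96.0 kg

96.0


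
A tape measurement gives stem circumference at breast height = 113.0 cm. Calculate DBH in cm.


Formula: DBH = C / pi
DBH = 113.0 / pi
pi = 3.14159...
DBH = 36.0 cm

36.0


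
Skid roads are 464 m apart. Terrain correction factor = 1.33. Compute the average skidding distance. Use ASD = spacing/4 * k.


Formula: ASD = (spacing / 4) * correction
Uncorrected distance = spacing / 4 = 464 / 4 = 116 m
ASD = 116 * 1.33 = 154 m

154


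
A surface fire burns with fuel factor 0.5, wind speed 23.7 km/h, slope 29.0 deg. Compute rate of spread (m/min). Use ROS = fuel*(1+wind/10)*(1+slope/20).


Formula: ROS = fuel * (1 + wind/10) * (1 + slope/20)
Wind factor = 1 + 23.7/10 = 3.37
Slope factor = 1 + 29.0/20 = 2.45
ROS = 0.5 * 3.37 * 2.45 = 4.13 m/min

4.13


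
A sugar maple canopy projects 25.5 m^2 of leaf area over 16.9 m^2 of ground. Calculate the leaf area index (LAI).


Formula: LAI = total leaf area / ground area  (dimensionless)
LAI = 25.5 m^2 / 16.9 m^2
LAI = 1.51

1.51


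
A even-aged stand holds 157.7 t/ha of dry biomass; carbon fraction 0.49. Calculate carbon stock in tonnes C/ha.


Formula: Carbon Stock = Biomass * Carbon Fraction
C = 157.7 t/ha * 0.49
C = 77.3 t C/ha

77.3


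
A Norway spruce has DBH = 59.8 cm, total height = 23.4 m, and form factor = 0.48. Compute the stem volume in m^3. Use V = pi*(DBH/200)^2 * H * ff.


Formula: V = pi * (DBH/200)^2 * H * ff
Radius = DBH/200 = 59.8/200 = 0.299 m
Radius^2 = 0.299^2 = 0.089401 m^2
V = pi * 0.089401 * 23.4 * 0.48
V = 3.155 m^3

3.155


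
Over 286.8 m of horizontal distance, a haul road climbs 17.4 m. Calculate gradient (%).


Formula: Gradient = rise / run * 100
Gradient = 17.4 / 286.8 * 100 = 6.1%

6.1


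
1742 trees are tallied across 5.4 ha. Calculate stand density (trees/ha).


Formula: Stand Density = N_trees / Area_ha
Density = 1742 trees / 5.4 ha
Density = 323 trees/ha

323


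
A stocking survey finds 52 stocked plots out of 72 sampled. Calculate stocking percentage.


Formula: Stocking % = stocked plots / total plots * 100
Stocking = 52 / 72 * 100
Stocking = 0.7222 * 100 = 72.2%

72.2


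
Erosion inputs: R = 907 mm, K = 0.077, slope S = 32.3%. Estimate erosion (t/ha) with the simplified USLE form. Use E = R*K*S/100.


Formula: E = R * K * S / 100  (simplified USLE)
R * K = 907 * 0.077 = 69.839
E = 69.839 * 32.3 / 100 = 22.56 t/ha

22.56
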